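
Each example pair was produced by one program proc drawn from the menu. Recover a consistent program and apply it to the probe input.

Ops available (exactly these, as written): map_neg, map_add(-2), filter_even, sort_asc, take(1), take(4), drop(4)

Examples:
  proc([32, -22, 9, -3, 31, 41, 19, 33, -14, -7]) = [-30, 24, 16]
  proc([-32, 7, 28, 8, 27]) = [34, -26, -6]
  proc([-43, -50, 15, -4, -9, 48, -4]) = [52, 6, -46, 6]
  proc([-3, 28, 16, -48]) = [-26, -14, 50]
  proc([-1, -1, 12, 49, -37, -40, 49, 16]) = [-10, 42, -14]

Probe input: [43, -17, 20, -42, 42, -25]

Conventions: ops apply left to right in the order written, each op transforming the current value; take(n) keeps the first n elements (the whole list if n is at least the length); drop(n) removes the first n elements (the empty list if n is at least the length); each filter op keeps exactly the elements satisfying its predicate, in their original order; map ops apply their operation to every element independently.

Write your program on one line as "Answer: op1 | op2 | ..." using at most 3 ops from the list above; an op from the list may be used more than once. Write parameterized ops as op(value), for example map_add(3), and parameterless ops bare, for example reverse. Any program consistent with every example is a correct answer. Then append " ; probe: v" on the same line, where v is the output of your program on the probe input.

map_add(-2) | filter_even | map_neg ; probe: [-18, 44, -40]

Check, running the answer program on each example:
  [32, -22, 9, -3, 31, 41, 19, 33, -14, -7] -> [30, -24, 7, -5, 29, 39, 17, 31, -16, -9] -> [30, -24, -16] -> [-30, 24, 16]
  [-32, 7, 28, 8, 27] -> [-34, 5, 26, 6, 25] -> [-34, 26, 6] -> [34, -26, -6]
  [-43, -50, 15, -4, -9, 48, -4] -> [-45, -52, 13, -6, -11, 46, -6] -> [-52, -6, 46, -6] -> [52, 6, -46, 6]
  [-3, 28, 16, -48] -> [-5, 26, 14, -50] -> [26, 14, -50] -> [-26, -14, 50]
  [-1, -1, 12, 49, -37, -40, 49, 16] -> [-3, -3, 10, 47, -39, -42, 47, 14] -> [10, -42, 14] -> [-10, 42, -14]
  probe: [43, -17, 20, -42, 42, -25] -> [41, -19, 18, -44, 40, -27] -> [18, -44, 40] -> [-18, 44, -40]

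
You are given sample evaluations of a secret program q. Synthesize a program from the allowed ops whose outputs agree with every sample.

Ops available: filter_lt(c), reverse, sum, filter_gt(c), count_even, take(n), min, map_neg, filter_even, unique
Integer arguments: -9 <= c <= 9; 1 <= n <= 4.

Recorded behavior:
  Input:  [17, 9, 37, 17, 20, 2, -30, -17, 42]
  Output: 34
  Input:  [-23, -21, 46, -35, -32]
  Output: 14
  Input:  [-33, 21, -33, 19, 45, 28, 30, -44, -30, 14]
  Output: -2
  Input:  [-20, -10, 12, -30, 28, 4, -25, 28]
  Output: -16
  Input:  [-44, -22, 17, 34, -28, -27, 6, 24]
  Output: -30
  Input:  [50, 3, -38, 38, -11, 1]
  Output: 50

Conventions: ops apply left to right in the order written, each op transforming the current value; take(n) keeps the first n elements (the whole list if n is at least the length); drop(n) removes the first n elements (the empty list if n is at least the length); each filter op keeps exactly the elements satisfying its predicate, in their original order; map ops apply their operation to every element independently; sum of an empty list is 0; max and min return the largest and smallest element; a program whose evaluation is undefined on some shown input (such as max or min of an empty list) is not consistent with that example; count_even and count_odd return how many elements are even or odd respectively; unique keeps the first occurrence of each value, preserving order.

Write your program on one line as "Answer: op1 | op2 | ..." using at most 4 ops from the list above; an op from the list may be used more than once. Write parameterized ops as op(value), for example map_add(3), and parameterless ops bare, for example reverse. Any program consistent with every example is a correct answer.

unique | filter_even | reverse | sum

Check, running the answer program on each example:
  [17, 9, 37, 17, 20, 2, -30, -17, 42] -> [17, 9, 37, 20, 2, -30, -17, 42] -> [20, 2, -30, 42] -> [42, -30, 2, 20] -> 34
  [-23, -21, 46, -35, -32] -> [-23, -21, 46, -35, -32] -> [46, -32] -> [-32, 46] -> 14
  [-33, 21, -33, 19, 45, 28, 30, -44, -30, 14] -> [-33, 21, 19, 45, 28, 30, -44, -30, 14] -> [28, 30, -44, -30, 14] -> [14, -30, -44, 30, 28] -> -2
  [-20, -10, 12, -30, 28, 4, -25, 28] -> [-20, -10, 12, -30, 28, 4, -25] -> [-20, -10, 12, -30, 28, 4] -> [4, 28, -30, 12, -10, -20] -> -16
  [-44, -22, 17, 34, -28, -27, 6, 24] -> [-44, -22, 17, 34, -28, -27, 6, 24] -> [-44, -22, 34, -28, 6, 24] -> [24, 6, -28, 34, -22, -44] -> -30
  [50, 3, -38, 38, -11, 1] -> [50, 3, -38, 38, -11, 1] -> [50, -38, 38] -> [38, -38, 50] -> 50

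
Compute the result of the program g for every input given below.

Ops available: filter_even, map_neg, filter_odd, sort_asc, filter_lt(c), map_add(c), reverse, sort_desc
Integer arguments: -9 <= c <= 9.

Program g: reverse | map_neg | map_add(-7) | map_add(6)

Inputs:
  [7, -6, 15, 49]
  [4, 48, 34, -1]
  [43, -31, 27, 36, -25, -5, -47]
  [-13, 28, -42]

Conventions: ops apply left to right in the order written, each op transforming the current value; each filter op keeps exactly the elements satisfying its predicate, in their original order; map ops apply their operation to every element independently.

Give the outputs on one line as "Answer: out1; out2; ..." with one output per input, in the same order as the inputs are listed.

[-50, -16, 5, -8]; [0, -35, -49, -5]; [46, 4, 24, -37, -28, 30, -44]; [41, -29, 12]

Execution, op by op:
  [7, -6, 15, 49] -> [49, 15, -6, 7] -> [-49, -15, 6, -7] -> [-56, -22, -1, -14] -> [-50, -16, 5, -8]
  [4, 48, 34, -1] -> [-1, 34, 48, 4] -> [1, -34, -48, -4] -> [-6, -41, -55, -11] -> [0, -35, -49, -5]
  [43, -31, 27, 36, -25, -5, -47] -> [-47, -5, -25, 36, 27, -31, 43] -> [47, 5, 25, -36, -27, 31, -43] -> [40, -2, 18, -43, -34, 24, -50] -> [46, 4, 24, -37, -28, 30, -44]
  [-13, 28, -42] -> [-42, 28, -13] -> [42, -28, 13] -> [35, -35, 6] -> [41, -29, 12]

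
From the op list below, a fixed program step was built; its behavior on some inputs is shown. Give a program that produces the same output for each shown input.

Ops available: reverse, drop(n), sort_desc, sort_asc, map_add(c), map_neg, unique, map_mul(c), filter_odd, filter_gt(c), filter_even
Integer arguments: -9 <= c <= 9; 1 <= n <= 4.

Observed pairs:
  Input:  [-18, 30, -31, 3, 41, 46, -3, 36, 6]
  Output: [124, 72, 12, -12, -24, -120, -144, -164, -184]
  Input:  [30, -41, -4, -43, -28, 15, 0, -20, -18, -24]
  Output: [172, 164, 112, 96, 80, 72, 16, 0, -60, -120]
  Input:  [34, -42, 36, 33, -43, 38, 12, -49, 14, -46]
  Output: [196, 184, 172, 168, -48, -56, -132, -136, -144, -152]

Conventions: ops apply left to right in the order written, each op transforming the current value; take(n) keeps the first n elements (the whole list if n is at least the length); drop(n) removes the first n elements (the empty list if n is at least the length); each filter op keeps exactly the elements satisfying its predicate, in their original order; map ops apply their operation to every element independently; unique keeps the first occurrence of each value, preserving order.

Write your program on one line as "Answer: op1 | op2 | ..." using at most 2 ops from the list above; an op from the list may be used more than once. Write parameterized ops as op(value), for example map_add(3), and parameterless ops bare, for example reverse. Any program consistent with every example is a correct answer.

sort_asc | map_mul(-4)

Check, running the answer program on each example:
  [-18, 30, -31, 3, 41, 46, -3, 36, 6] -> [-31, -18, -3, 3, 6, 30, 36, 41, 46] -> [124, 72, 12, -12, -24, -120, -144, -164, -184]
  [30, -41, -4, -43, -28, 15, 0, -20, -18, -24] -> [-43, -41, -28, -24, -20, -18, -4, 0, 15, 30] -> [172, 164, 112, 96, 80, 72, 16, 0, -60, -120]
  [34, -42, 36, 33, -43, 38, 12, -49, 14, -46] -> [-49, -46, -43, -42, 12, 14, 33, 34, 36, 38] -> [196, 184, 172, 168, -48, -56, -132, -136, -144, -152]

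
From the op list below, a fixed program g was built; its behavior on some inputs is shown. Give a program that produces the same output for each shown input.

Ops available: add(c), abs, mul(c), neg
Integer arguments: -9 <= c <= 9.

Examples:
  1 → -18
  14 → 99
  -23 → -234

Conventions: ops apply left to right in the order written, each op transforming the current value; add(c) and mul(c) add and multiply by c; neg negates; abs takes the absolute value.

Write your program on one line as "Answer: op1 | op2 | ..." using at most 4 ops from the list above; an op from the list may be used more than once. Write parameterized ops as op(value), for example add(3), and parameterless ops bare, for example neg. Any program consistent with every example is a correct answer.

neg | add(3) | mul(-9)

Check, running the answer program on each example:
  1 -> -1 -> 2 -> -18
  14 -> -14 -> -11 -> 99
  -23 -> 23 -> 26 -> -234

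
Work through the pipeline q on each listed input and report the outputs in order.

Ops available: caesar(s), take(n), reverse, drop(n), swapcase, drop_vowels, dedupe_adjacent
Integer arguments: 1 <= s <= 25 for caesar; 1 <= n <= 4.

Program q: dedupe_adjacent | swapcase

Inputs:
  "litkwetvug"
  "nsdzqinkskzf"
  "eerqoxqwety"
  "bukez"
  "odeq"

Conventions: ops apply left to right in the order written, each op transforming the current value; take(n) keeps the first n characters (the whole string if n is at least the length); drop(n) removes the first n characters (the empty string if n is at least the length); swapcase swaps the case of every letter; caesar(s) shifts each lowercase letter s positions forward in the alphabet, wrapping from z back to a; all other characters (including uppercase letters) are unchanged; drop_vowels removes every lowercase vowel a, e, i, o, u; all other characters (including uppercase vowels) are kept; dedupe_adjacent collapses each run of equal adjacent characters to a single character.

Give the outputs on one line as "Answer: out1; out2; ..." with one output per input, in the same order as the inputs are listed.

"LITKWETVUG"; "NSDZQINKSKZF"; "ERQOXQWETY"; "BUKEZ"; "ODEQ"

Execution, op by op:
  "litkwetvug" -> "litkwetvug" -> "LITKWETVUG"
  "nsdzqinkskzf" -> "nsdzqinkskzf" -> "NSDZQINKSKZF"
  "eerqoxqwety" -> "erqoxqwety" -> "ERQOXQWETY"
  "bukez" -> "bukez" -> "BUKEZ"
  "odeq" -> "odeq" -> "ODEQ"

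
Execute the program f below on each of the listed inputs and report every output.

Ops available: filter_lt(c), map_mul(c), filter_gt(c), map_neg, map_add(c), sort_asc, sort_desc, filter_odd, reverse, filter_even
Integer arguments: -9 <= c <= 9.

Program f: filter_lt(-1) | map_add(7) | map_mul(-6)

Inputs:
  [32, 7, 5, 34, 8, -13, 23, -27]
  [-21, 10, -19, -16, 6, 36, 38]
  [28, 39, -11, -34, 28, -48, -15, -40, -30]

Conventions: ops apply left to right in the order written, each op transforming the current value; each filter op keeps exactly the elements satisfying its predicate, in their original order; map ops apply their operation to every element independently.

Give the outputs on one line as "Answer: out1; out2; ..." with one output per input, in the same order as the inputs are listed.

Execution, op by op:
  [32, 7, 5, 34, 8, -13, 23, -27] -> [-13, -27] -> [-6, -20] -> [36, 120]
  [-21, 10, -19, -16, 6, 36, 38] -> [-21, -19, -16] -> [-14, -12, -9] -> [84, 72, 54]
  [28, 39, -11, -34, 28, -48, -15, -40, -30] -> [-11, -34, -48, -15, -40, -30] -> [-4, -27, -41, -8, -33, -23] -> [24, 162, 246, 48, 198, 138]

[36, 120]; [84, 72, 54]; [24, 162, 246, 48, 198, 138]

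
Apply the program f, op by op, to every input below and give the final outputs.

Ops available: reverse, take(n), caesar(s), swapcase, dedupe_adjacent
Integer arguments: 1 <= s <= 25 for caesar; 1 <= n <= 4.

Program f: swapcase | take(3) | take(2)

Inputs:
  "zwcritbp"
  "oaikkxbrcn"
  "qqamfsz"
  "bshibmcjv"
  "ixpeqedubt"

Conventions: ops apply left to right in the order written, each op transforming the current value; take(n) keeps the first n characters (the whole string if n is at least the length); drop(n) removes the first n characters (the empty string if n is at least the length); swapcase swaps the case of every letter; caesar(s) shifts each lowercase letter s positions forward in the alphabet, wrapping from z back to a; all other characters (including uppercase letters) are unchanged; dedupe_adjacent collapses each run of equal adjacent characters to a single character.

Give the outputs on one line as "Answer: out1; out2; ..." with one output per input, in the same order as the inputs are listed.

Execution, op by op:
  "zwcritbp" -> "ZWCRITBP" -> "ZWC" -> "ZW"
  "oaikkxbrcn" -> "OAIKKXBRCN" -> "OAI" -> "OA"
  "qqamfsz" -> "QQAMFSZ" -> "QQA" -> "QQ"
  "bshibmcjv" -> "BSHIBMCJV" -> "BSH" -> "BS"
  "ixpeqedubt" -> "IXPEQEDUBT" -> "IXP" -> "IX"

"ZW"; "OA"; "QQ"; "BS"; "IX"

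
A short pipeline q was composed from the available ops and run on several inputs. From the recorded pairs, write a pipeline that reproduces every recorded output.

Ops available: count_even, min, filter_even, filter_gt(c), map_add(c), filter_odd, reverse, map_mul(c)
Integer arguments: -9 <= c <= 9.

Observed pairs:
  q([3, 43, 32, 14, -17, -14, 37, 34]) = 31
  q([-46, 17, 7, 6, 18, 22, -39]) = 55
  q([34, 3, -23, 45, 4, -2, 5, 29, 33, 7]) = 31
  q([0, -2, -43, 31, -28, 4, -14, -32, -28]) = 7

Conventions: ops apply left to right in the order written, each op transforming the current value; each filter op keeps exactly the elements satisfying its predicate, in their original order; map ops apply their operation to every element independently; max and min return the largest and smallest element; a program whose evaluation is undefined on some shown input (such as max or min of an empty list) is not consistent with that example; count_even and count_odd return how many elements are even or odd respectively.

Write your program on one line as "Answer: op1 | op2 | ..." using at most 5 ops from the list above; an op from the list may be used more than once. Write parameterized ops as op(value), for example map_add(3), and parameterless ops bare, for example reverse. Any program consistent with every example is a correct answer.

map_mul(8) | filter_gt(-5) | map_add(7) | reverse | min

Check, running the answer program on each example:
  [3, 43, 32, 14, -17, -14, 37, 34] -> [24, 344, 256, 112, -136, -112, 296, 272] -> [24, 344, 256, 112, 296, 272] -> [31, 351, 263, 119, 303, 279] -> [279, 303, 119, 263, 351, 31] -> 31
  [-46, 17, 7, 6, 18, 22, -39] -> [-368, 136, 56, 48, 144, 176, -312] -> [136, 56, 48, 144, 176] -> [143, 63, 55, 151, 183] -> [183, 151, 55, 63, 143] -> 55
  [34, 3, -23, 45, 4, -2, 5, 29, 33, 7] -> [272, 24, -184, 360, 32, -16, 40, 232, 264, 56] -> [272, 24, 360, 32, 40, 232, 264, 56] -> [279, 31, 367, 39, 47, 239, 271, 63] -> [63, 271, 239, 47, 39, 367, 31, 279] -> 31
  [0, -2, -43, 31, -28, 4, -14, -32, -28] -> [0, -16, -344, 248, -224, 32, -112, -256, -224] -> [0, 248, 32] -> [7, 255, 39] -> [39, 255, 7] -> 7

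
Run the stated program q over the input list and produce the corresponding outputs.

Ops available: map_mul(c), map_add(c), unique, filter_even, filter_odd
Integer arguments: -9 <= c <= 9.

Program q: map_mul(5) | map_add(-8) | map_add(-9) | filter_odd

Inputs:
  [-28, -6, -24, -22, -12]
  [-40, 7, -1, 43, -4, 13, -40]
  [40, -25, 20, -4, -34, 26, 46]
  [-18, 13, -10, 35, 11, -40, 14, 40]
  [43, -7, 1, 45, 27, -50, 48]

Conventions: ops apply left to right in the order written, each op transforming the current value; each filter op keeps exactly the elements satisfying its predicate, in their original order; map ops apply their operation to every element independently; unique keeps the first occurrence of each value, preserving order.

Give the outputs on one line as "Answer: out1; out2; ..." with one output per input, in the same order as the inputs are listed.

[-157, -47, -137, -127, -77]; [-217, -37, -217]; [183, 83, -37, -187, 113, 213]; [-107, -67, -217, 53, 183]; [-267, 223]

Execution, op by op:
  [-28, -6, -24, -22, -12] -> [-140, -30, -120, -110, -60] -> [-148, -38, -128, -118, -68] -> [-157, -47, -137, -127, -77] -> [-157, -47, -137, -127, -77]
  [-40, 7, -1, 43, -4, 13, -40] -> [-200, 35, -5, 215, -20, 65, -200] -> [-208, 27, -13, 207, -28, 57, -208] -> [-217, 18, -22, 198, -37, 48, -217] -> [-217, -37, -217]
  [40, -25, 20, -4, -34, 26, 46] -> [200, -125, 100, -20, -170, 130, 230] -> [192, -133, 92, -28, -178, 122, 222] -> [183, -142, 83, -37, -187, 113, 213] -> [183, 83, -37, -187, 113, 213]
  [-18, 13, -10, 35, 11, -40, 14, 40] -> [-90, 65, -50, 175, 55, -200, 70, 200] -> [-98, 57, -58, 167, 47, -208, 62, 192] -> [-107, 48, -67, 158, 38, -217, 53, 183] -> [-107, -67, -217, 53, 183]
  [43, -7, 1, 45, 27, -50, 48] -> [215, -35, 5, 225, 135, -250, 240] -> [207, -43, -3, 217, 127, -258, 232] -> [198, -52, -12, 208, 118, -267, 223] -> [-267, 223]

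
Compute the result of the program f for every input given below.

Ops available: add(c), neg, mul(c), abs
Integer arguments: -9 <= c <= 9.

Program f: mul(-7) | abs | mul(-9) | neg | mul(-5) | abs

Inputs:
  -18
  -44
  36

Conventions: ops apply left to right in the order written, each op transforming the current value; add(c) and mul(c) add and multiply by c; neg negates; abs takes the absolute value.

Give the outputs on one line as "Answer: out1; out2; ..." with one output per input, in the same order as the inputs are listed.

Execution, op by op:
  -18 -> 126 -> 126 -> -1134 -> 1134 -> -5670 -> 5670
  -44 -> 308 -> 308 -> -2772 -> 2772 -> -13860 -> 13860
  36 -> -252 -> 252 -> -2268 -> 2268 -> -11340 -> 11340

5670; 13860; 11340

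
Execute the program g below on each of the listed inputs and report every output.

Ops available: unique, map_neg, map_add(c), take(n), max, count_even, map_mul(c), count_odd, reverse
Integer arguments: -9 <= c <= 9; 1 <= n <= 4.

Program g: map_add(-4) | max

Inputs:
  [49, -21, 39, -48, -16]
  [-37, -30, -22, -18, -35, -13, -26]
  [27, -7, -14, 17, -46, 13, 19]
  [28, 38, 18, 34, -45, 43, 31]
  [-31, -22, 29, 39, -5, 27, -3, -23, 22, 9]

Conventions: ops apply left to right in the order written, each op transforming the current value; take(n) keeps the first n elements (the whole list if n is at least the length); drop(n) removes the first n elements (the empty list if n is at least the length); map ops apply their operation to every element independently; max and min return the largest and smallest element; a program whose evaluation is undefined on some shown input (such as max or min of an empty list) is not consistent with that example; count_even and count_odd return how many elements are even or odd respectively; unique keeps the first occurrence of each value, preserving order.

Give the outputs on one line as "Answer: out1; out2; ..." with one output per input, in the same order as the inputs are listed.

Execution, op by op:
  [49, -21, 39, -48, -16] -> [45, -25, 35, -52, -20] -> 45
  [-37, -30, -22, -18, -35, -13, -26] -> [-41, -34, -26, -22, -39, -17, -30] -> -17
  [27, -7, -14, 17, -46, 13, 19] -> [23, -11, -18, 13, -50, 9, 15] -> 23
  [28, 38, 18, 34, -45, 43, 31] -> [24, 34, 14, 30, -49, 39, 27] -> 39
  [-31, -22, 29, 39, -5, 27, -3, -23, 22, 9] -> [-35, -26, 25, 35, -9, 23, -7, -27, 18, 5] -> 35

45; -17; 23; 39; 35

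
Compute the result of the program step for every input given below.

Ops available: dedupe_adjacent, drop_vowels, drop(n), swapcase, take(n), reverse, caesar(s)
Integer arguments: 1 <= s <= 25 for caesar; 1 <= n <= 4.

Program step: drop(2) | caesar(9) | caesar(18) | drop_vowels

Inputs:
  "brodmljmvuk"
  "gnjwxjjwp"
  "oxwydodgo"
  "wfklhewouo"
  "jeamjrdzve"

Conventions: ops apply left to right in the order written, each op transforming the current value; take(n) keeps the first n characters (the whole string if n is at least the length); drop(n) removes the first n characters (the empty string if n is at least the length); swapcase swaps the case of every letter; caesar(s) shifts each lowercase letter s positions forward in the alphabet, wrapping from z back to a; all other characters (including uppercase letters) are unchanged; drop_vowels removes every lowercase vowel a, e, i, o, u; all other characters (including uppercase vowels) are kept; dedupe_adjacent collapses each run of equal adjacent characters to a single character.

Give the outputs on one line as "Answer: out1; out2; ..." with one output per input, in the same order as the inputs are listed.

"pnmknwvl"; "kxykkxq"; "xzphp"; "lmfxpvp"; "bnkswf"

Execution, op by op:
  "brodmljmvuk" -> "odmljmvuk" -> "xmvusvedt" -> "penmknwvl" -> "pnmknwvl"
  "gnjwxjjwp" -> "jwxjjwp" -> "sfgssfy" -> "kxykkxq" -> "kxykkxq"
  "oxwydodgo" -> "wydodgo" -> "fhmxmpx" -> "xzepehp" -> "xzphp"
  "wfklhewouo" -> "klhewouo" -> "tuqnfxdx" -> "lmifxpvp" -> "lmfxpvp"
  "jeamjrdzve" -> "amjrdzve" -> "jvsamien" -> "bnkseawf" -> "bnkswf"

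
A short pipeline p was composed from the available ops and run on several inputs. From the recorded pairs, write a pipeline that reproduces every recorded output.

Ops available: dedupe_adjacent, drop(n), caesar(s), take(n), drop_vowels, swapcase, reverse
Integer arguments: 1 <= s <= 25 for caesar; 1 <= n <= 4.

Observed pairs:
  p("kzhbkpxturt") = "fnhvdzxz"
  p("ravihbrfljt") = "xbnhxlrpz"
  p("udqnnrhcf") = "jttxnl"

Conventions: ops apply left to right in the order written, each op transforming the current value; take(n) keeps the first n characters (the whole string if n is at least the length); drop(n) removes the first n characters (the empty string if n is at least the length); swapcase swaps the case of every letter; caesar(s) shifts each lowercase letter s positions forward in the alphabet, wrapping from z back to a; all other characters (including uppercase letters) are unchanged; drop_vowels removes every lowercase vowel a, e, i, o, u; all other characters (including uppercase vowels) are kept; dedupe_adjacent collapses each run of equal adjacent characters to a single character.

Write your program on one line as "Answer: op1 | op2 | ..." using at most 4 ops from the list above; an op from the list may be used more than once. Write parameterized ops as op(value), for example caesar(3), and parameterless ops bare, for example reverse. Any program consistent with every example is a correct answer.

caesar(4) | drop_vowels | caesar(2) | drop_vowels

Check, running the answer program on each example:
  "kzhbkpxturt" -> "odlfotbxyvx" -> "dlftbxyvx" -> "fnhvdzaxz" -> "fnhvdzxz"
  "ravihbrfljt" -> "vezmlfvjpnx" -> "vzmlfvjpnx" -> "xbonhxlrpz" -> "xbnhxlrpz"
  "udqnnrhcf" -> "yhurrvlgj" -> "yhrrvlgj" -> "ajttxnil" -> "jttxnl"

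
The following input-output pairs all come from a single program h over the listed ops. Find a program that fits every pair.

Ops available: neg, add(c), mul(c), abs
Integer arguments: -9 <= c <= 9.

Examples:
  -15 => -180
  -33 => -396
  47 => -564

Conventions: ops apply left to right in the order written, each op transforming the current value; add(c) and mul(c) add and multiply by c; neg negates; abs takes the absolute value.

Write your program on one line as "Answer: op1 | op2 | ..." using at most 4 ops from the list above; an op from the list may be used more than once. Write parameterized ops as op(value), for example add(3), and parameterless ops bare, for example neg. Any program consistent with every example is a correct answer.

abs | mul(4) | mul(-3)

Check, running the answer program on each example:
  -15 -> 15 -> 60 -> -180
  -33 -> 33 -> 132 -> -396
  47 -> 47 -> 188 -> -564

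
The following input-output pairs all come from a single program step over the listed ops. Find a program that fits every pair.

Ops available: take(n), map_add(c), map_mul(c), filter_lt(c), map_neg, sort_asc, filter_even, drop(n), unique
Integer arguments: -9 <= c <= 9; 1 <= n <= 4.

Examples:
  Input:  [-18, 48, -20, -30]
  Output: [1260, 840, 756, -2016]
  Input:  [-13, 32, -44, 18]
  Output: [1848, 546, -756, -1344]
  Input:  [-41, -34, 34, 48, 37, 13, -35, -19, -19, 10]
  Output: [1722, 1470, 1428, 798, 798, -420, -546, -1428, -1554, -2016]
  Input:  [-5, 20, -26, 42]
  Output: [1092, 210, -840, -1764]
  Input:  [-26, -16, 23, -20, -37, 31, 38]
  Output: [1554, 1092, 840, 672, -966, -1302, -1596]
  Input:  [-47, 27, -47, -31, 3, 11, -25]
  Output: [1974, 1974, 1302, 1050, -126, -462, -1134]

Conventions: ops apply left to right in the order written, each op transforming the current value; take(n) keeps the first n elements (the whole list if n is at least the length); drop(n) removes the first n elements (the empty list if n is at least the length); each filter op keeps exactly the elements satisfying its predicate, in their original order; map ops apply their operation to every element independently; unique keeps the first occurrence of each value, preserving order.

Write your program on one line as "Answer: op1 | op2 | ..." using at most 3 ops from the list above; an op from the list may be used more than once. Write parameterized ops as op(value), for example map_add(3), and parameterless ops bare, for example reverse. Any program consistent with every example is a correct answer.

sort_asc | map_mul(-7) | map_mul(6)

Check, running the answer program on each example:
  [-18, 48, -20, -30] -> [-30, -20, -18, 48] -> [210, 140, 126, -336] -> [1260, 840, 756, -2016]
  [-13, 32, -44, 18] -> [-44, -13, 18, 32] -> [308, 91, -126, -224] -> [1848, 546, -756, -1344]
  [-41, -34, 34, 48, 37, 13, -35, -19, -19, 10] -> [-41, -35, -34, -19, -19, 10, 13, 34, 37, 48] -> [287, 245, 238, 133, 133, -70, -91, -238, -259, -336] -> [1722, 1470, 1428, 798, 798, -420, -546, -1428, -1554, -2016]
  [-5, 20, -26, 42] -> [-26, -5, 20, 42] -> [182, 35, -140, -294] -> [1092, 210, -840, -1764]
  [-26, -16, 23, -20, -37, 31, 38] -> [-37, -26, -20, -16, 23, 31, 38] -> [259, 182, 140, 112, -161, -217, -266] -> [1554, 1092, 840, 672, -966, -1302, -1596]
  [-47, 27, -47, -31, 3, 11, -25] -> [-47, -47, -31, -25, 3, 11, 27] -> [329, 329, 217, 175, -21, -77, -189] -> [1974, 1974, 1302, 1050, -126, -462, -1134]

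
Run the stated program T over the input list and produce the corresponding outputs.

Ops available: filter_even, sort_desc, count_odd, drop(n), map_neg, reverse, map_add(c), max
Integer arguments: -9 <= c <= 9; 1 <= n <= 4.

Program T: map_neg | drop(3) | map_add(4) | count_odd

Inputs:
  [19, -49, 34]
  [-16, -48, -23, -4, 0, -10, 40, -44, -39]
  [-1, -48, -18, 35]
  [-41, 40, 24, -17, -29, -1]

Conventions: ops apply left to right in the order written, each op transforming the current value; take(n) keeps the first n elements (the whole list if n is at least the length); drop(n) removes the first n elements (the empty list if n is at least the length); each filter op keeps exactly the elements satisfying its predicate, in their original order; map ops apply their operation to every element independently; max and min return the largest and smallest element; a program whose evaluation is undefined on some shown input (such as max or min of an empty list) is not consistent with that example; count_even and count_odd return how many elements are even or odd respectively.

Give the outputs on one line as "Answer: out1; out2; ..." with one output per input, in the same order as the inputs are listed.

0; 1; 1; 3

Execution, op by op:
  [19, -49, 34] -> [-19, 49, -34] -> [] -> [] -> 0
  [-16, -48, -23, -4, 0, -10, 40, -44, -39] -> [16, 48, 23, 4, 0, 10, -40, 44, 39] -> [4, 0, 10, -40, 44, 39] -> [8, 4, 14, -36, 48, 43] -> 1
  [-1, -48, -18, 35] -> [1, 48, 18, -35] -> [-35] -> [-31] -> 1
  [-41, 40, 24, -17, -29, -1] -> [41, -40, -24, 17, 29, 1] -> [17, 29, 1] -> [21, 33, 5] -> 3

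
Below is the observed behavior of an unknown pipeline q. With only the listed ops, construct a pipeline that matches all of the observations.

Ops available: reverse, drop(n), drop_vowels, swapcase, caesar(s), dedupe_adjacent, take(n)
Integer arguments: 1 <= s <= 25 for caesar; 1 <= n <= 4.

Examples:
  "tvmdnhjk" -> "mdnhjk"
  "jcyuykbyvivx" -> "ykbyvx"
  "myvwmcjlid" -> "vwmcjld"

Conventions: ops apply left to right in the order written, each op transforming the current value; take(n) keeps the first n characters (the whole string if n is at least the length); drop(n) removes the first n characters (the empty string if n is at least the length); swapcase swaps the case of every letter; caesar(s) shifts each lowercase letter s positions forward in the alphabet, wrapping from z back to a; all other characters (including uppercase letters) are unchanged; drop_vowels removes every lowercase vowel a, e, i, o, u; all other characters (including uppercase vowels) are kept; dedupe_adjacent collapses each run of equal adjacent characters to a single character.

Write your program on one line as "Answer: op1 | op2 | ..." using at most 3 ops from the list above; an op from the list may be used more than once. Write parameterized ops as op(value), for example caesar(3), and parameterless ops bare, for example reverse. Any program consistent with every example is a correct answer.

drop_vowels | drop(2) | dedupe_adjacent

Check, running the answer program on each example:
  "tvmdnhjk" -> "tvmdnhjk" -> "mdnhjk" -> "mdnhjk"
  "jcyuykbyvivx" -> "jcyykbyvvx" -> "yykbyvvx" -> "ykbyvx"
  "myvwmcjlid" -> "myvwmcjld" -> "vwmcjld" -> "vwmcjld"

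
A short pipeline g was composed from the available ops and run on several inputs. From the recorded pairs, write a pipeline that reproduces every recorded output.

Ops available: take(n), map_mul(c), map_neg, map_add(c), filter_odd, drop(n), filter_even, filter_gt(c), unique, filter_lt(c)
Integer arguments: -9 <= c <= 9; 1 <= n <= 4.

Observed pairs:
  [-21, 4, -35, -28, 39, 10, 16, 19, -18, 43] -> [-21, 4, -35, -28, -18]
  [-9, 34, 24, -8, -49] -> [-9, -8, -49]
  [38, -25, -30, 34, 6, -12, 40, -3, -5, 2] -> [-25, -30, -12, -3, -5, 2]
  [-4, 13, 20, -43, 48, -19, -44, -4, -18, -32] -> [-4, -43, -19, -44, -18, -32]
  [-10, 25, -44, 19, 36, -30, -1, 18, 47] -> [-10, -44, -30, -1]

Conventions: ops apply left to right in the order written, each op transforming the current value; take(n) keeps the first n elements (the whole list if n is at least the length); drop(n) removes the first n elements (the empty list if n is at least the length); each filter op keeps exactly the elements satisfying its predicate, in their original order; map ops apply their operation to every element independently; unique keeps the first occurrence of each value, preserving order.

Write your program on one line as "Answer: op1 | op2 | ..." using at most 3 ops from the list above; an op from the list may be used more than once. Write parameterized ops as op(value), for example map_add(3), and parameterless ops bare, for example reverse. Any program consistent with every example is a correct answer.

unique | filter_lt(6)

Check, running the answer program on each example:
  [-21, 4, -35, -28, 39, 10, 16, 19, -18, 43] -> [-21, 4, -35, -28, 39, 10, 16, 19, -18, 43] -> [-21, 4, -35, -28, -18]
  [-9, 34, 24, -8, -49] -> [-9, 34, 24, -8, -49] -> [-9, -8, -49]
  [38, -25, -30, 34, 6, -12, 40, -3, -5, 2] -> [38, -25, -30, 34, 6, -12, 40, -3, -5, 2] -> [-25, -30, -12, -3, -5, 2]
  [-4, 13, 20, -43, 48, -19, -44, -4, -18, -32] -> [-4, 13, 20, -43, 48, -19, -44, -18, -32] -> [-4, -43, -19, -44, -18, -32]
  [-10, 25, -44, 19, 36, -30, -1, 18, 47] -> [-10, 25, -44, 19, 36, -30, -1, 18, 47] -> [-10, -44, -30, -1]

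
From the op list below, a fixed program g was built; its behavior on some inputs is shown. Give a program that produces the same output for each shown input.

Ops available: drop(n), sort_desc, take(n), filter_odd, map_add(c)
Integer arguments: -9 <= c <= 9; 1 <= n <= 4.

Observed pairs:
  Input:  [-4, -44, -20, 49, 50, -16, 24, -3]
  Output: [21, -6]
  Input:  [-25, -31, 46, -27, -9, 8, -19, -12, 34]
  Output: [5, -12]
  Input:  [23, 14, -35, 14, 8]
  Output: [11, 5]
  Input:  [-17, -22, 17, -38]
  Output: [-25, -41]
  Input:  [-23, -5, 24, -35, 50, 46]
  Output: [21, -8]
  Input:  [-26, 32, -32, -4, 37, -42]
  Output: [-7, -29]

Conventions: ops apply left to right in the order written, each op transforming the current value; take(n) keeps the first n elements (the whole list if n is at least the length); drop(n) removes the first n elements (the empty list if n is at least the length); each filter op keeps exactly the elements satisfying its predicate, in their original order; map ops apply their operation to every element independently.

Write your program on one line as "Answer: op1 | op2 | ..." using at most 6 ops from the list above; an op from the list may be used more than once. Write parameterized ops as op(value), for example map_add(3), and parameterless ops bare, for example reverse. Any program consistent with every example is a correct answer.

sort_desc | drop(1) | take(3) | map_add(2) | drop(1) | map_add(-5)

Check, running the answer program on each example:
  [-4, -44, -20, 49, 50, -16, 24, -3] -> [50, 49, 24, -3, -4, -16, -20, -44] -> [49, 24, -3, -4, -16, -20, -44] -> [49, 24, -3] -> [51, 26, -1] -> [26, -1] -> [21, -6]
  [-25, -31, 46, -27, -9, 8, -19, -12, 34] -> [46, 34, 8, -9, -12, -19, -25, -27, -31] -> [34, 8, -9, -12, -19, -25, -27, -31] -> [34, 8, -9] -> [36, 10, -7] -> [10, -7] -> [5, -12]
  [23, 14, -35, 14, 8] -> [23, 14, 14, 8, -35] -> [14, 14, 8, -35] -> [14, 14, 8] -> [16, 16, 10] -> [16, 10] -> [11, 5]
  [-17, -22, 17, -38] -> [17, -17, -22, -38] -> [-17, -22, -38] -> [-17, -22, -38] -> [-15, -20, -36] -> [-20, -36] -> [-25, -41]
  [-23, -5, 24, -35, 50, 46] -> [50, 46, 24, -5, -23, -35] -> [46, 24, -5, -23, -35] -> [46, 24, -5] -> [48, 26, -3] -> [26, -3] -> [21, -8]
  [-26, 32, -32, -4, 37, -42] -> [37, 32, -4, -26, -32, -42] -> [32, -4, -26, -32, -42] -> [32, -4, -26] -> [34, -2, -24] -> [-2, -24] -> [-7, -29]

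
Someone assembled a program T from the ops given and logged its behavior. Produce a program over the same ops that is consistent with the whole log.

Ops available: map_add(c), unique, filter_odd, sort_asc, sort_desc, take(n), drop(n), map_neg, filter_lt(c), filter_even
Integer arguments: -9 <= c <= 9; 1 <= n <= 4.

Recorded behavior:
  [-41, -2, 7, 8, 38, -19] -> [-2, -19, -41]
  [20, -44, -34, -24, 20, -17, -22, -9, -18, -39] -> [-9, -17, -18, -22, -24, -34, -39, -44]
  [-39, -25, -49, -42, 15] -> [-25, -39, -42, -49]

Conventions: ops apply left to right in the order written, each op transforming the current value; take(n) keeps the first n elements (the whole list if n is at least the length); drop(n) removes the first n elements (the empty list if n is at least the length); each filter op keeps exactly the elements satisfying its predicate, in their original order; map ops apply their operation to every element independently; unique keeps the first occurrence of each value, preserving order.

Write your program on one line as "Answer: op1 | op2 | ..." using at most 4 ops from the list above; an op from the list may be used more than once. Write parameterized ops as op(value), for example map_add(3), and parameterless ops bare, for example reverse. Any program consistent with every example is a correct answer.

sort_asc | filter_lt(2) | sort_desc

Check, running the answer program on each example:
  [-41, -2, 7, 8, 38, -19] -> [-41, -19, -2, 7, 8, 38] -> [-41, -19, -2] -> [-2, -19, -41]
  [20, -44, -34, -24, 20, -17, -22, -9, -18, -39] -> [-44, -39, -34, -24, -22, -18, -17, -9, 20, 20] -> [-44, -39, -34, -24, -22, -18, -17, -9] -> [-9, -17, -18, -22, -24, -34, -39, -44]
  [-39, -25, -49, -42, 15] -> [-49, -42, -39, -25, 15] -> [-49, -42, -39, -25] -> [-25, -39, -42, -49]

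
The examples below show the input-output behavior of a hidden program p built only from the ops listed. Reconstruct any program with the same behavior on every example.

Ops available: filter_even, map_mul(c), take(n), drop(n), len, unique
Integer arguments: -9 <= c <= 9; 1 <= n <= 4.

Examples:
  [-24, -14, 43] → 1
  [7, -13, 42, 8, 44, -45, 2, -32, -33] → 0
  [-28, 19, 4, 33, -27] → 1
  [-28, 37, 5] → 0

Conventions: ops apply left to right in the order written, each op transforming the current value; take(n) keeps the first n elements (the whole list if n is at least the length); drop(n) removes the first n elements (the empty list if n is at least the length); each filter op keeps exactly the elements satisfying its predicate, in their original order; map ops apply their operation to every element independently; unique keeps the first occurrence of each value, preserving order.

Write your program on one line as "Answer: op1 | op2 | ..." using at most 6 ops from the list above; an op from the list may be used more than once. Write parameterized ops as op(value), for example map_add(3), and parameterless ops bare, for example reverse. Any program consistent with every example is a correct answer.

map_mul(-7) | take(3) | filter_even | drop(1) | len

Check, running the answer program on each example:
  [-24, -14, 43] -> [168, 98, -301] -> [168, 98, -301] -> [168, 98] -> [98] -> 1
  [7, -13, 42, 8, 44, -45, 2, -32, -33] -> [-49, 91, -294, -56, -308, 315, -14, 224, 231] -> [-49, 91, -294] -> [-294] -> [] -> 0
  [-28, 19, 4, 33, -27] -> [196, -133, -28, -231, 189] -> [196, -133, -28] -> [196, -28] -> [-28] -> 1
  [-28, 37, 5] -> [196, -259, -35] -> [196, -259, -35] -> [196] -> [] -> 0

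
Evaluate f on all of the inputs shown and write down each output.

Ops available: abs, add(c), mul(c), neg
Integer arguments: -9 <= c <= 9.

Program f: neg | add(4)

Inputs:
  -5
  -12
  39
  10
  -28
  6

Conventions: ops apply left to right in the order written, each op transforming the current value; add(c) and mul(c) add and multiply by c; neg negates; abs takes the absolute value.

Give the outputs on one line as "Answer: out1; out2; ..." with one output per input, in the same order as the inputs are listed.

9; 16; -35; -6; 32; -2

Execution, op by op:
  -5 -> 5 -> 9
  -12 -> 12 -> 16
  39 -> -39 -> -35
  10 -> -10 -> -6
  -28 -> 28 -> 32
  6 -> -6 -> -2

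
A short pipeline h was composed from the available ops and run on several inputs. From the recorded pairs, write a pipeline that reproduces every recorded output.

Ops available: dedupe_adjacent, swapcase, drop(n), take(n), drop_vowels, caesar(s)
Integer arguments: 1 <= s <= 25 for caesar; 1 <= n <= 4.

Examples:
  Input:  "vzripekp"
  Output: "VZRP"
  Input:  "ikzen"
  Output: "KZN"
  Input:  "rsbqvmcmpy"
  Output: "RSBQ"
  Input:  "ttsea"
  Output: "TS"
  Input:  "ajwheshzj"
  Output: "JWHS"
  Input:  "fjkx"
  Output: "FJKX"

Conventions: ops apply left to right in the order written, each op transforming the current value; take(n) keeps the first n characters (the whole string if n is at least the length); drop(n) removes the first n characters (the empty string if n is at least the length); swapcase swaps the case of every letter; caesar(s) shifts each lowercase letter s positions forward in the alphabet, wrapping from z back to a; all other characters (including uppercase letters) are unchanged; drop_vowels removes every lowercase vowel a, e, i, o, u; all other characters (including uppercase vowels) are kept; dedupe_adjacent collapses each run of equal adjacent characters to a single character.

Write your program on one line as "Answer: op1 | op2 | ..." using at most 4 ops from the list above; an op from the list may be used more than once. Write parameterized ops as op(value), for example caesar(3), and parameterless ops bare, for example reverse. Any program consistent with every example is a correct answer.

drop_vowels | swapcase | dedupe_adjacent | take(4)

Check, running the answer program on each example:
  "vzripekp" -> "vzrpkp" -> "VZRPKP" -> "VZRPKP" -> "VZRP"
  "ikzen" -> "kzn" -> "KZN" -> "KZN" -> "KZN"
  "rsbqvmcmpy" -> "rsbqvmcmpy" -> "RSBQVMCMPY" -> "RSBQVMCMPY" -> "RSBQ"
  "ttsea" -> "tts" -> "TTS" -> "TS" -> "TS"
  "ajwheshzj" -> "jwhshzj" -> "JWHSHZJ" -> "JWHSHZJ" -> "JWHS"
  "fjkx" -> "fjkx" -> "FJKX" -> "FJKX" -> "FJKX"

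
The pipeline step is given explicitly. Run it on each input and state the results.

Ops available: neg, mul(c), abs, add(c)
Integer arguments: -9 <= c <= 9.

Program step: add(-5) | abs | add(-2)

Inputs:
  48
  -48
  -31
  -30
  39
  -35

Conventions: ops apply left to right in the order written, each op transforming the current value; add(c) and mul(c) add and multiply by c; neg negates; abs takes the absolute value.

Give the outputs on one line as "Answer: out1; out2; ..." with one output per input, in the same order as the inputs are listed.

Execution, op by op:
  48 -> 43 -> 43 -> 41
  -48 -> -53 -> 53 -> 51
  -31 -> -36 -> 36 -> 34
  -30 -> -35 -> 35 -> 33
  39 -> 34 -> 34 -> 32
  -35 -> -40 -> 40 -> 38

41; 51; 34; 33; 32; 38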